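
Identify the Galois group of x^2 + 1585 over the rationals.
Gal(K/Q) = Z/2Z (cyclic of order 2)

x^2 + 1585 is irreducible over Q since -1585 is not a rational square. The splitting field Q(sqrt(-1585)) has degree 2 over Q, and its unique nontrivial automorphism is sqrt(-1585) ↦ -sqrt(-1585). Hence Gal(Q(sqrt(-1585))/Q) = Z/2Z.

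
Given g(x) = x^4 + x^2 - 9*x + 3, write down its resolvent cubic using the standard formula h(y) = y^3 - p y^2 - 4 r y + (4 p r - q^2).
h(y) = y^3 - y^2 - 12*y - 69

Identify coefficients: p = 1, q = -9, r = 3.
Plug into h(y) = y^3 - p y^2 - 4 r y + (4 p r - q^2):
  h(y) = y^3 - (1) y^2 - 4*(3) y + (4*(1)*(3) - (-9)^2)
       = y^3 + (-1) y^2 + (-12) y + (-69).
Simplifying: h(y) = y^3 - y^2 - 12*y - 69.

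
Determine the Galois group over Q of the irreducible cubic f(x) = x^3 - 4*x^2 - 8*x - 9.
Gal(K/Q) = S_3 (symmetric group of order 6)

Compute the discriminant of x^3 + (-4)*x^2 + (-8)*x + (-9): Δ = -6603. Since Δ is not a rational square, the Galois group is not contained in A_3; it must be the full S_3 (irreducibility of the cubic rules out anything smaller).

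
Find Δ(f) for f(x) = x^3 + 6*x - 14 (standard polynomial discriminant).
Δ = -6156

For a depressed cubic x^3 + p x + q the discriminant is Δ = -4 p^3 - 27 q^2 = -4*(6)^3 - 27*(-14)^2 = -864 - 5292 = -6156.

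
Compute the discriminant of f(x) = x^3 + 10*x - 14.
Δ = -9292

For a depressed cubic x^3 + p x + q the discriminant is Δ = -4 p^3 - 27 q^2 = -4*(10)^3 - 27*(-14)^2 = -4000 - 5292 = -9292.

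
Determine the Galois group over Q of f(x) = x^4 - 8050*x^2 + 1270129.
Gal(K/Q) = Z/2Z (cyclic of order 2)

f factors as (x^2 - 7889)(x^2 - 161), so the splitting field is K = Q(sqrt(7889), sqrt(161)). The squarefree part of 7889 is 161 and the squarefree part of 161 is also 161, so sqrt(7889) and sqrt(161) are both rational multiples of sqrt(161). Hence Q(sqrt(7889)) = Q(sqrt(161)) = Q(sqrt(161)), and the splitting field collapses to a single degree-2 extension with Galois group Z/2Z.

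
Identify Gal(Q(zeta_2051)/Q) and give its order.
|Gal(Q(zeta_2051)/Q)| = phi(2051) = 1752; group ≅ (Z/2051Z)^* ≅ Z/6Z × Z/292Z

The n-th cyclotomic polynomial Φ_2051(x) is the minimal polynomial of zeta_2051 over Q and has degree phi(2051) = 1752. So Q(zeta_2051) is a degree-1752 Galois extension with Galois group (Z/2051Z)^*. By CRT, (Z/2051Z)^* ≅ (Z/7Z)^* × (Z/293Z)^*. Each prime-power unit group is (Z/7Z)^* ≅ Z/6Z; (Z/293Z)^* ≅ Z/292Z. Hence Gal(Q(zeta_2051)/Q) ≅ Z/6Z × Z/292Z.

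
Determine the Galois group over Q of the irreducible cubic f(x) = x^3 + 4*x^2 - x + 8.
Gal(K/Q) = S_3 (symmetric group of order 6)

Compute the discriminant of x^3 + (4)*x^2 + (-1)*x + (8): Δ = -4332. Since Δ is not a rational square, the Galois group is not contained in A_3; it must be the full S_3 (irreducibility of the cubic rules out anything smaller).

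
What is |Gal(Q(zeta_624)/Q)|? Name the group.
|Gal(Q(zeta_624)/Q)| = phi(624) = 192; group ≅ (Z/624Z)^* ≅ Z/2Z × Z/2Z × Z/4Z × Z/12Z

The n-th cyclotomic polynomial Φ_624(x) is the minimal polynomial of zeta_624 over Q and has degree phi(624) = 192. So Q(zeta_624) is a degree-192 Galois extension with Galois group (Z/624Z)^*. By CRT, (Z/624Z)^* ≅ (Z/16Z)^* × (Z/3Z)^* × (Z/13Z)^*. Each prime-power unit group is (Z/16Z)^* ≅ Z/2Z × Z/4Z; (Z/3Z)^* ≅ Z/2Z; (Z/13Z)^* ≅ Z/12Z. Hence Gal(Q(zeta_624)/Q) ≅ Z/2Z × Z/2Z × Z/4Z × Z/12Z.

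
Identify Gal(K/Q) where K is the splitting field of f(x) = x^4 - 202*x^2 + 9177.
Gal(K/Q) = V_4 (Klein four-group, Z/2Z × Z/2Z)

f factors as (x^2 - 133)(x^2 - 69), so the splitting field is K = Q(sqrt(133), sqrt(69)). The elements 133, 69, 9177 are all non-squares in Q, so sqrt(133) and sqrt(69) generate independent quadratic extensions. Thus [K:Q] = 4 and Gal(K/Q) is generated by the two order-2 automorphisms sqrt(133) ↦ -sqrt(133) and sqrt(69) ↦ -sqrt(69), giving V_4.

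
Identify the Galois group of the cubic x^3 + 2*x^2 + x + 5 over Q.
Gal(K/Q) = S_3 (symmetric group of order 6)

Compute the discriminant of x^3 + (2)*x^2 + (1)*x + (5): Δ = -655. Since Δ is not a rational square, the Galois group is not contained in A_3; it must be the full S_3 (irreducibility of the cubic rules out anything smaller).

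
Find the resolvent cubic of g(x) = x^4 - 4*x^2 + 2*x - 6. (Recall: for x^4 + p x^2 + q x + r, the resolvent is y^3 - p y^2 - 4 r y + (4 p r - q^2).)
h(y) = y^3 + 4*y^2 + 24*y + 92

Identify coefficients: p = -4, q = 2, r = -6.
Plug into h(y) = y^3 - p y^2 - 4 r y + (4 p r - q^2):
  h(y) = y^3 - (-4) y^2 - 4*(-6) y + (4*(-4)*(-6) - (2)^2)
       = y^3 + (4) y^2 + (24) y + (92).
Simplifying: h(y) = y^3 + 4*y^2 + 24*y + 92.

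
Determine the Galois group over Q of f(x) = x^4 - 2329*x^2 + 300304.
Gal(K/Q) = Z/2Z (cyclic of order 2)

f factors as (x^2 - 137)(x^2 - 2192), so the splitting field is K = Q(sqrt(137), sqrt(2192)). The squarefree part of 137 is 137 and the squarefree part of 2192 is also 137, so sqrt(137) and sqrt(2192) are both rational multiples of sqrt(137). Hence Q(sqrt(137)) = Q(sqrt(2192)) = Q(sqrt(137)), and the splitting field collapses to a single degree-2 extension with Galois group Z/2Z.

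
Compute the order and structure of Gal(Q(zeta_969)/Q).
|Gal(Q(zeta_969)/Q)| = phi(969) = 576; group ≅ (Z/969Z)^* ≅ Z/2Z × Z/16Z × Z/18Z

The n-th cyclotomic polynomial Φ_969(x) is the minimal polynomial of zeta_969 over Q and has degree phi(969) = 576. So Q(zeta_969) is a degree-576 Galois extension with Galois group (Z/969Z)^*. By CRT, (Z/969Z)^* ≅ (Z/3Z)^* × (Z/17Z)^* × (Z/19Z)^*. Each prime-power unit group is (Z/3Z)^* ≅ Z/2Z; (Z/17Z)^* ≅ Z/16Z; (Z/19Z)^* ≅ Z/18Z. Hence Gal(Q(zeta_969)/Q) ≅ Z/2Z × Z/16Z × Z/18Z.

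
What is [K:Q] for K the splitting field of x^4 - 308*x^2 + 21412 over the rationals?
[K:Q] = 4

f factors as (x^2 - 202)(x^2 - 106); the splitting field is K = Q(sqrt(202), sqrt(106)). Since 202, 106, and 21412 are all non-squares in Q, the three subfields Q(sqrt(202)), Q(sqrt(106)), Q(sqrt(21412)) are distinct degree-2 extensions, so [K:Q] = 4 (Klein four Galois group).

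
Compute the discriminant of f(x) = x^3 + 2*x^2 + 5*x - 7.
Δ = -2759

For x^3 + a x^2 + b x + c the discriminant is Δ = 18 a b c - 4 a^3 c + a^2 b^2 - 4 b^3 - 27 c^2.
Plug a = 2, b = 5, c = -7:
  18*(2)*(5)*(-7) - 4*(2)^3*(-7) + (2)^2*(5)^2 - 4*(5)^3 - 27*(-7)^2
  = -1260 + (224) + 100 + (-500) + (-1323)
  = -2759.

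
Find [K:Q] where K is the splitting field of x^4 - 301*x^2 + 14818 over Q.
[K:Q] = 4

f factors as (x^2 - 239)(x^2 - 62); the splitting field is K = Q(sqrt(239), sqrt(62)). Since 239, 62, and 14818 are all non-squares in Q, the three subfields Q(sqrt(239)), Q(sqrt(62)), Q(sqrt(14818)) are distinct degree-2 extensions, so [K:Q] = 4 (Klein four Galois group).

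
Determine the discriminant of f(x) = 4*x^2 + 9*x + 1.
Δ = 65

For a quadratic a x^2 + b x + c the discriminant is Δ = b^2 - 4ac = (9)^2 - 4*(4)*(1) = 81 - (16) = 65.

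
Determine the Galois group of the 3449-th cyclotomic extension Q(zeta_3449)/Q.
|Gal(Q(zeta_3449)/Q)| = phi(3449) = 3448; group ≅ (Z/3449Z)^* ≅ Z/3448Z

The n-th cyclotomic polynomial Φ_3449(x) is the minimal polynomial of zeta_3449 over Q and has degree phi(3449) = 3448. So Q(zeta_3449) is a degree-3448 Galois extension with Galois group (Z/3449Z)^*. (Z/3449Z)^* is cyclic since 3449 is an odd prime power (or 4). Hence Gal(Q(zeta_3449)/Q) ≅ Z/3448Z.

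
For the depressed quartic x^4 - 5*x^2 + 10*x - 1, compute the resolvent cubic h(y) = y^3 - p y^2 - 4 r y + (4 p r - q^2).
h(y) = y^3 + 5*y^2 + 4*y - 80

Identify coefficients: p = -5, q = 10, r = -1.
Plug into h(y) = y^3 - p y^2 - 4 r y + (4 p r - q^2):
  h(y) = y^3 - (-5) y^2 - 4*(-1) y + (4*(-5)*(-1) - (10)^2)
       = y^3 + (5) y^2 + (4) y + (-80).
Simplifying: h(y) = y^3 + 5*y^2 + 4*y - 80.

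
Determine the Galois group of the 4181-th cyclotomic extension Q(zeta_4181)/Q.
|Gal(Q(zeta_4181)/Q)| = phi(4181) = 4032; group ≅ (Z/4181Z)^* ≅ Z/36Z × Z/112Z

The n-th cyclotomic polynomial Φ_4181(x) is the minimal polynomial of zeta_4181 over Q and has degree phi(4181) = 4032. So Q(zeta_4181) is a degree-4032 Galois extension with Galois group (Z/4181Z)^*. By CRT, (Z/4181Z)^* ≅ (Z/37Z)^* × (Z/113Z)^*. Each prime-power unit group is (Z/37Z)^* ≅ Z/36Z; (Z/113Z)^* ≅ Z/112Z. Hence Gal(Q(zeta_4181)/Q) ≅ Z/36Z × Z/112Z.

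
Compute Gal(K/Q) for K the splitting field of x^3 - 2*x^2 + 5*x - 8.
Gal(K/Q) = S_3 (symmetric group of order 6)

Compute the discriminant of x^3 + (-2)*x^2 + (5)*x + (-8): Δ = -944. Since Δ is not a rational square, the Galois group is not contained in A_3; it must be the full S_3 (irreducibility of the cubic rules out anything smaller).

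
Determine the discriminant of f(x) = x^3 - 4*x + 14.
Δ = -5036

For a depressed cubic x^3 + p x + q the discriminant is Δ = -4 p^3 - 27 q^2 = -4*(-4)^3 - 27*(14)^2 = 256 - 5292 = -5036.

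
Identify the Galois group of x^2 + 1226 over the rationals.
Gal(K/Q) = Z/2Z (cyclic of order 2)

x^2 + 1226 is irreducible over Q since -1226 is not a rational square. The splitting field Q(sqrt(-1226)) has degree 2 over Q, and its unique nontrivial automorphism is sqrt(-1226) ↦ -sqrt(-1226). Hence Gal(Q(sqrt(-1226))/Q) = Z/2Z.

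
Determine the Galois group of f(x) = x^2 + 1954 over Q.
Gal(K/Q) = Z/2Z (cyclic of order 2)

x^2 + 1954 is irreducible over Q since -1954 is not a rational square. The splitting field Q(sqrt(-1954)) has degree 2 over Q, and its unique nontrivial automorphism is sqrt(-1954) ↦ -sqrt(-1954). Hence Gal(Q(sqrt(-1954))/Q) = Z/2Z.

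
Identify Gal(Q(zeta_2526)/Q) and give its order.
|Gal(Q(zeta_2526)/Q)| = phi(2526) = 840; group ≅ (Z/2526Z)^* ≅ Z/2Z × Z/420Z

The n-th cyclotomic polynomial Φ_2526(x) is the minimal polynomial of zeta_2526 over Q and has degree phi(2526) = 840. So Q(zeta_2526) is a degree-840 Galois extension with Galois group (Z/2526Z)^*. By CRT, (Z/2526Z)^* ≅ (Z/2Z)^* × (Z/3Z)^* × (Z/421Z)^*. Each prime-power unit group is (Z/2Z)^* ≅ trivial group (order 1); (Z/3Z)^* ≅ Z/2Z; (Z/421Z)^* ≅ Z/420Z. Hence Gal(Q(zeta_2526)/Q) ≅ Z/2Z × Z/420Z.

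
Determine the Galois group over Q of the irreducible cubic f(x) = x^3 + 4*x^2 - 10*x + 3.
Gal(K/Q) = S_3 (symmetric group of order 6)

Compute the discriminant of x^3 + (4)*x^2 + (-10)*x + (3): Δ = 2429. Since Δ is not a rational square, the Galois group is not contained in A_3; it must be the full S_3 (irreducibility of the cubic rules out anything smaller).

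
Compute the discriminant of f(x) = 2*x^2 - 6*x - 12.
Δ = 132

For a quadratic a x^2 + b x + c the discriminant is Δ = b^2 - 4ac = (-6)^2 - 4*(2)*(-12) = 36 - (-96) = 132.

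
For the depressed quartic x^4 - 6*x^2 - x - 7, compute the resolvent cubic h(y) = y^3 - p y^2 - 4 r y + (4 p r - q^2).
h(y) = y^3 + 6*y^2 + 28*y + 167

Identify coefficients: p = -6, q = -1, r = -7.
Plug into h(y) = y^3 - p y^2 - 4 r y + (4 p r - q^2):
  h(y) = y^3 - (-6) y^2 - 4*(-7) y + (4*(-6)*(-7) - (-1)^2)
       = y^3 + (6) y^2 + (28) y + (167).
Simplifying: h(y) = y^3 + 6*y^2 + 28*y + 167.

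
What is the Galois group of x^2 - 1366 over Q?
Gal(K/Q) = Z/2Z (cyclic of order 2)

x^2 - 1366 is irreducible over Q since 1366 is not a rational square. The splitting field Q(sqrt(1366)) has degree 2 over Q, and its unique nontrivial automorphism is sqrt(1366) ↦ -sqrt(1366). Hence Gal(Q(sqrt(1366))/Q) = Z/2Z.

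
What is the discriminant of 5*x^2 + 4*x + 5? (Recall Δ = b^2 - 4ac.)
Δ = -84

For a quadratic a x^2 + b x + c the discriminant is Δ = b^2 - 4ac = (4)^2 - 4*(5)*(5) = 16 - (100) = -84.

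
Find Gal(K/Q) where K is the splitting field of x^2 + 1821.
Gal(K/Q) = Z/2Z (cyclic of order 2)

x^2 + 1821 is irreducible over Q since -1821 is not a rational square. The splitting field Q(sqrt(-1821)) has degree 2 over Q, and its unique nontrivial automorphism is sqrt(-1821) ↦ -sqrt(-1821). Hence Gal(Q(sqrt(-1821))/Q) = Z/2Z.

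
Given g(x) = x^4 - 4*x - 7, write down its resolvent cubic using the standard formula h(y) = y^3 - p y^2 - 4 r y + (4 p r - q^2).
h(y) = y^3 + 28*y - 16

Identify coefficients: p = 0, q = -4, r = -7.
Plug into h(y) = y^3 - p y^2 - 4 r y + (4 p r - q^2):
  h(y) = y^3 - (0) y^2 - 4*(-7) y + (4*(0)*(-7) - (-4)^2)
       = y^3 + (0) y^2 + (28) y + (-16).
Simplifying: h(y) = y^3 + 28*y - 16.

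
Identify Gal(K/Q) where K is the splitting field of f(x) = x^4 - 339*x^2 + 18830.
Gal(K/Q) = V_4 (Klein four-group, Z/2Z × Z/2Z)

f factors as (x^2 - 269)(x^2 - 70), so the splitting field is K = Q(sqrt(269), sqrt(70)). The elements 269, 70, 18830 are all non-squares in Q, so sqrt(269) and sqrt(70) generate independent quadratic extensions. Thus [K:Q] = 4 and Gal(K/Q) is generated by the two order-2 automorphisms sqrt(269) ↦ -sqrt(269) and sqrt(70) ↦ -sqrt(70), giving V_4.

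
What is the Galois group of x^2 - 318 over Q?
Gal(K/Q) = Z/2Z (cyclic of order 2)

x^2 - 318 is irreducible over Q since 318 is not a rational square. The splitting field Q(sqrt(318)) has degree 2 over Q, and its unique nontrivial automorphism is sqrt(318) ↦ -sqrt(318). Hence Gal(Q(sqrt(318))/Q) = Z/2Z.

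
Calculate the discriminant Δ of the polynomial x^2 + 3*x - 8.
Δ = 41

For a quadratic a x^2 + b x + c the discriminant is Δ = b^2 - 4ac = (3)^2 - 4*(1)*(-8) = 9 - (-32) = 41.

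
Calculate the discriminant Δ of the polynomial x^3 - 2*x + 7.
Δ = -1291

For x^3 + a x^2 + b x + c the discriminant is Δ = 18 a b c - 4 a^3 c + a^2 b^2 - 4 b^3 - 27 c^2.
Plug a = 0, b = -2, c = 7:
  18*(0)*(-2)*(7) - 4*(0)^3*(7) + (0)^2*(-2)^2 - 4*(-2)^3 - 27*(7)^2
  = 0 + (0) + 0 + (32) + (-1323)
  = -1291.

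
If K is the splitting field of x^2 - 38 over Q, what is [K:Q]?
[K:Q] = 2

The polynomial x^2 - 38 is irreducible over Q since 38 is not a perfect square. Its splitting field is Q(sqrt(38)), which has degree 2 over Q.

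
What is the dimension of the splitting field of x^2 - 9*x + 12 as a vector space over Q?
[K:Q] = 2

The discriminant of x^2 + (-9)*x + (12) is b^2 - 4c = 81 - (48) = 33. Since 33 is not a perfect square in Q, the polynomial is irreducible over Q. Its two roots generate a degree-2 extension, so [K:Q] = 2.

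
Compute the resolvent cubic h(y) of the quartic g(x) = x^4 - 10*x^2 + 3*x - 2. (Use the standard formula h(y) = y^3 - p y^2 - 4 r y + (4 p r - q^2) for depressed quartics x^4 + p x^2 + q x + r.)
h(y) = y^3 + 10*y^2 + 8*y + 71

Identify coefficients: p = -10, q = 3, r = -2.
Plug into h(y) = y^3 - p y^2 - 4 r y + (4 p r - q^2):
  h(y) = y^3 - (-10) y^2 - 4*(-2) y + (4*(-10)*(-2) - (3)^2)
       = y^3 + (10) y^2 + (8) y + (71).
Simplifying: h(y) = y^3 + 10*y^2 + 8*y + 71.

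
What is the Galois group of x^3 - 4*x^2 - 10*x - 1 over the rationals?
Gal(K/Q) = S_3 (symmetric group of order 6)

Compute the discriminant of x^3 + (-4)*x^2 + (-10)*x + (-1): Δ = 4597. Since Δ is not a rational square, the Galois group is not contained in A_3; it must be the full S_3 (irreducibility of the cubic rules out anything smaller).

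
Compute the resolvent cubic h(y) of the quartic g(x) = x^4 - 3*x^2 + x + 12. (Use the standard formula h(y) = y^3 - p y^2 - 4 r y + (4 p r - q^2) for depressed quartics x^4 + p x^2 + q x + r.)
h(y) = y^3 + 3*y^2 - 48*y - 145

Identify coefficients: p = -3, q = 1, r = 12.
Plug into h(y) = y^3 - p y^2 - 4 r y + (4 p r - q^2):
  h(y) = y^3 - (-3) y^2 - 4*(12) y + (4*(-3)*(12) - (1)^2)
       = y^3 + (3) y^2 + (-48) y + (-145).
Simplifying: h(y) = y^3 + 3*y^2 - 48*y - 145.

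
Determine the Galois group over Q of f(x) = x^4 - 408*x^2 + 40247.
Gal(K/Q) = V_4 (Klein four-group, Z/2Z × Z/2Z)

f factors as (x^2 - 167)(x^2 - 241), so the splitting field is K = Q(sqrt(167), sqrt(241)). The elements 167, 241, 40247 are all non-squares in Q, so sqrt(167) and sqrt(241) generate independent quadratic extensions. Thus [K:Q] = 4 and Gal(K/Q) is generated by the two order-2 automorphisms sqrt(167) ↦ -sqrt(167) and sqrt(241) ↦ -sqrt(241), giving V_4.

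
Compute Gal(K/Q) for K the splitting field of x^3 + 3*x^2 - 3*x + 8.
Gal(K/Q) = S_3 (symmetric group of order 6)

Compute the discriminant of x^3 + (3)*x^2 + (-3)*x + (8): Δ = -3699. Since Δ is not a rational square, the Galois group is not contained in A_3; it must be the full S_3 (irreducibility of the cubic rules out anything smaller).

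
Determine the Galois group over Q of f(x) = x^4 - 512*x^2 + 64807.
Gal(K/Q) = V_4 (Klein four-group, Z/2Z × Z/2Z)

f factors as (x^2 - 229)(x^2 - 283), so the splitting field is K = Q(sqrt(229), sqrt(283)). The elements 229, 283, 64807 are all non-squares in Q, so sqrt(229) and sqrt(283) generate independent quadratic extensions. Thus [K:Q] = 4 and Gal(K/Q) is generated by the two order-2 automorphisms sqrt(229) ↦ -sqrt(229) and sqrt(283) ↦ -sqrt(283), giving V_4.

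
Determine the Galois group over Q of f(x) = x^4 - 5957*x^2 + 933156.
Gal(K/Q) = Z/2Z (cyclic of order 2)

f factors as (x^2 - 161)(x^2 - 5796), so the splitting field is K = Q(sqrt(161), sqrt(5796)). The squarefree part of 161 is 161 and the squarefree part of 5796 is also 161, so sqrt(161) and sqrt(5796) are both rational multiples of sqrt(161). Hence Q(sqrt(161)) = Q(sqrt(5796)) = Q(sqrt(161)), and the splitting field collapses to a single degree-2 extension with Galois group Z/2Z.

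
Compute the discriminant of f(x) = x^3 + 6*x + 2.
Δ = -972

For a depressed cubic x^3 + p x + q the discriminant is Δ = -4 p^3 - 27 q^2 = -4*(6)^3 - 27*(2)^2 = -864 - 108 = -972.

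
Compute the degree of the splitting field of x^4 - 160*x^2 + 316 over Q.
[K:Q] = 4

f factors as (x^2 - 158)(x^2 - 2); the splitting field is K = Q(sqrt(158), sqrt(2)). Since 158, 2, and 316 are all non-squares in Q, the three subfields Q(sqrt(158)), Q(sqrt(2)), Q(sqrt(316)) are distinct degree-2 extensions, so [K:Q] = 4 (Klein four Galois group).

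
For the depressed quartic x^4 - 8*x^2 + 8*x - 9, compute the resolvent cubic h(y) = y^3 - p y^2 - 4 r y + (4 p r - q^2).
h(y) = y^3 + 8*y^2 + 36*y + 224

Identify coefficients: p = -8, q = 8, r = -9.
Plug into h(y) = y^3 - p y^2 - 4 r y + (4 p r - q^2):
  h(y) = y^3 - (-8) y^2 - 4*(-9) y + (4*(-8)*(-9) - (8)^2)
       = y^3 + (8) y^2 + (36) y + (224).
Simplifying: h(y) = y^3 + 8*y^2 + 36*y + 224.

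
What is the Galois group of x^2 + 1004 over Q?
Gal(K/Q) = Z/2Z (cyclic of order 2)

x^2 + 1004 is irreducible over Q since -1004 is not a rational square. The splitting field Q(sqrt(-1004)) has degree 2 over Q, and its unique nontrivial automorphism is sqrt(-1004) ↦ -sqrt(-1004). Hence Gal(Q(sqrt(-1004))/Q) = Z/2Z.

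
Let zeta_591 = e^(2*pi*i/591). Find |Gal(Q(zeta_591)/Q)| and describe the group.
|Gal(Q(zeta_591)/Q)| = phi(591) = 392; group ≅ (Z/591Z)^* ≅ Z/2Z × Z/196Z

The n-th cyclotomic polynomial Φ_591(x) is the minimal polynomial of zeta_591 over Q and has degree phi(591) = 392. So Q(zeta_591) is a degree-392 Galois extension with Galois group (Z/591Z)^*. By CRT, (Z/591Z)^* ≅ (Z/3Z)^* × (Z/197Z)^*. Each prime-power unit group is (Z/3Z)^* ≅ Z/2Z; (Z/197Z)^* ≅ Z/196Z. Hence Gal(Q(zeta_591)/Q) ≅ Z/2Z × Z/196Z.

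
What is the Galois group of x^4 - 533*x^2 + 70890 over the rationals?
Gal(K/Q) = V_4 (Klein four-group, Z/2Z × Z/2Z)

f factors as (x^2 - 278)(x^2 - 255), so the splitting field is K = Q(sqrt(278), sqrt(255)). The elements 278, 255, 70890 are all non-squares in Q, so sqrt(278) and sqrt(255) generate independent quadratic extensions. Thus [K:Q] = 4 and Gal(K/Q) is generated by the two order-2 automorphisms sqrt(278) ↦ -sqrt(278) and sqrt(255) ↦ -sqrt(255), giving V_4.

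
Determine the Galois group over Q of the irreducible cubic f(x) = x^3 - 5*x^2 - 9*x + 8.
Gal(K/Q) = S_3 (symmetric group of order 6)

Compute the discriminant of x^3 + (-5)*x^2 + (-9)*x + (8): Δ = 13693. Since Δ is not a rational square, the Galois group is not contained in A_3; it must be the full S_3 (irreducibility of the cubic rules out anything smaller).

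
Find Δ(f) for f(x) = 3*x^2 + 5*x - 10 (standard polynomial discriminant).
Δ = 145

For a quadratic a x^2 + b x + c the discriminant is Δ = b^2 - 4ac = (5)^2 - 4*(3)*(-10) = 25 - (-120) = 145.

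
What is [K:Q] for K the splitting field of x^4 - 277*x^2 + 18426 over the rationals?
[K:Q] = 4

f factors as (x^2 - 111)(x^2 - 166); the splitting field is K = Q(sqrt(111), sqrt(166)). Since 111, 166, and 18426 are all non-squares in Q, the three subfields Q(sqrt(111)), Q(sqrt(166)), Q(sqrt(18426)) are distinct degree-2 extensions, so [K:Q] = 4 (Klein four Galois group).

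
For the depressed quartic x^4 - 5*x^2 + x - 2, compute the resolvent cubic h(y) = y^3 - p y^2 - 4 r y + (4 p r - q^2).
h(y) = y^3 + 5*y^2 + 8*y + 39

Identify coefficients: p = -5, q = 1, r = -2.
Plug into h(y) = y^3 - p y^2 - 4 r y + (4 p r - q^2):
  h(y) = y^3 - (-5) y^2 - 4*(-2) y + (4*(-5)*(-2) - (1)^2)
       = y^3 + (5) y^2 + (8) y + (39).
Simplifying: h(y) = y^3 + 5*y^2 + 8*y + 39.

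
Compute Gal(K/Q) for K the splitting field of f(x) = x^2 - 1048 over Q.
Gal(K/Q) = Z/2Z (cyclic of order 2)

x^2 - 1048 is irreducible over Q since 1048 is not a rational square. The splitting field Q(sqrt(1048)) has degree 2 over Q, and its unique nontrivial automorphism is sqrt(1048) ↦ -sqrt(1048). Hence Gal(Q(sqrt(1048))/Q) = Z/2Z.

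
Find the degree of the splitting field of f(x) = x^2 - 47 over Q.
[K:Q] = 2

The polynomial x^2 - 47 is irreducible over Q since 47 is not a perfect square. Its splitting field is Q(sqrt(47)), which has degree 2 over Q.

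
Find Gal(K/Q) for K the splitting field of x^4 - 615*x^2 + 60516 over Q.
Gal(K/Q) = Z/2Z (cyclic of order 2)

f factors as (x^2 - 492)(x^2 - 123), so the splitting field is K = Q(sqrt(492), sqrt(123)). The squarefree part of 492 is 123 and the squarefree part of 123 is also 123, so sqrt(492) and sqrt(123) are both rational multiples of sqrt(123). Hence Q(sqrt(492)) = Q(sqrt(123)) = Q(sqrt(123)), and the splitting field collapses to a single degree-2 extension with Galois group Z/2Z.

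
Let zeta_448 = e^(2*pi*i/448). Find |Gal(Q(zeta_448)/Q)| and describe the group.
|Gal(Q(zeta_448)/Q)| = phi(448) = 192; group ≅ (Z/448Z)^* ≅ Z/2Z × Z/6Z × Z/16Z

The n-th cyclotomic polynomial Φ_448(x) is the minimal polynomial of zeta_448 over Q and has degree phi(448) = 192. So Q(zeta_448) is a degree-192 Galois extension with Galois group (Z/448Z)^*. By CRT, (Z/448Z)^* ≅ (Z/64Z)^* × (Z/7Z)^*. Each prime-power unit group is (Z/64Z)^* ≅ Z/2Z × Z/16Z; (Z/7Z)^* ≅ Z/6Z. Hence Gal(Q(zeta_448)/Q) ≅ Z/2Z × Z/6Z × Z/16Z.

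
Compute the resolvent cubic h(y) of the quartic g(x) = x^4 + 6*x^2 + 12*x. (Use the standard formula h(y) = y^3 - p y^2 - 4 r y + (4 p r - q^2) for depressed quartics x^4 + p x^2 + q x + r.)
h(y) = y^3 - 6*y^2 - 144

Identify coefficients: p = 6, q = 12, r = 0.
Plug into h(y) = y^3 - p y^2 - 4 r y + (4 p r - q^2):
  h(y) = y^3 - (6) y^2 - 4*(0) y + (4*(6)*(0) - (12)^2)
       = y^3 + (-6) y^2 + (0) y + (-144).
Simplifying: h(y) = y^3 - 6*y^2 - 144.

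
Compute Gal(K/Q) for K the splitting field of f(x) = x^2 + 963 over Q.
Gal(K/Q) = Z/2Z (cyclic of order 2)

x^2 + 963 is irreducible over Q since -963 is not a rational square. The splitting field Q(sqrt(-963)) has degree 2 over Q, and its unique nontrivial automorphism is sqrt(-963) ↦ -sqrt(-963). Hence Gal(Q(sqrt(-963))/Q) = Z/2Z.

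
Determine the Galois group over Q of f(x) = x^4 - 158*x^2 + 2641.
Gal(K/Q) = V_4 (Klein four-group, Z/2Z × Z/2Z)

f factors as (x^2 - 139)(x^2 - 19), so the splitting field is K = Q(sqrt(139), sqrt(19)). The elements 139, 19, 2641 are all non-squares in Q, so sqrt(139) and sqrt(19) generate independent quadratic extensions. Thus [K:Q] = 4 and Gal(K/Q) is generated by the two order-2 automorphisms sqrt(139) ↦ -sqrt(139) and sqrt(19) ↦ -sqrt(19), giving V_4.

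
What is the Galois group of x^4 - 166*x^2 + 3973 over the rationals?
Gal(K/Q) = V_4 (Klein four-group, Z/2Z × Z/2Z)

f factors as (x^2 - 137)(x^2 - 29), so the splitting field is K = Q(sqrt(137), sqrt(29)). The elements 137, 29, 3973 are all non-squares in Q, so sqrt(137) and sqrt(29) generate independent quadratic extensions. Thus [K:Q] = 4 and Gal(K/Q) is generated by the two order-2 automorphisms sqrt(137) ↦ -sqrt(137) and sqrt(29) ↦ -sqrt(29), giving V_4.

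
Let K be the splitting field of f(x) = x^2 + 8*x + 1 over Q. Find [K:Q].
[K:Q] = 2

The discriminant of x^2 + (8)*x + (1) is b^2 - 4c = 64 - (4) = 60. Since 60 is not a perfect square in Q, the polynomial is irreducible over Q. Its two roots generate a degree-2 extension, so [K:Q] = 2.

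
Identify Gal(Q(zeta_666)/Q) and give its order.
|Gal(Q(zeta_666)/Q)| = phi(666) = 216; group ≅ (Z/666Z)^* ≅ Z/6Z × Z/36Z

The n-th cyclotomic polynomial Φ_666(x) is the minimal polynomial of zeta_666 over Q and has degree phi(666) = 216. So Q(zeta_666) is a degree-216 Galois extension with Galois group (Z/666Z)^*. By CRT, (Z/666Z)^* ≅ (Z/2Z)^* × (Z/9Z)^* × (Z/37Z)^*. Each prime-power unit group is (Z/2Z)^* ≅ trivial group (order 1); (Z/9Z)^* ≅ Z/6Z; (Z/37Z)^* ≅ Z/36Z. Hence Gal(Q(zeta_666)/Q) ≅ Z/6Z × Z/36Z.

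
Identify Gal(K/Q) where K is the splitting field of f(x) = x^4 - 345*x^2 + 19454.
Gal(K/Q) = V_4 (Klein four-group, Z/2Z × Z/2Z)

f factors as (x^2 - 274)(x^2 - 71), so the splitting field is K = Q(sqrt(274), sqrt(71)). The elements 274, 71, 19454 are all non-squares in Q, so sqrt(274) and sqrt(71) generate independent quadratic extensions. Thus [K:Q] = 4 and Gal(K/Q) is generated by the two order-2 automorphisms sqrt(274) ↦ -sqrt(274) and sqrt(71) ↦ -sqrt(71), giving V_4.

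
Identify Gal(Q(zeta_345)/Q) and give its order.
|Gal(Q(zeta_345)/Q)| = phi(345) = 176; group ≅ (Z/345Z)^* ≅ Z/2Z × Z/4Z × Z/22Z

The n-th cyclotomic polynomial Φ_345(x) is the minimal polynomial of zeta_345 over Q and has degree phi(345) = 176. So Q(zeta_345) is a degree-176 Galois extension with Galois group (Z/345Z)^*. By CRT, (Z/345Z)^* ≅ (Z/3Z)^* × (Z/5Z)^* × (Z/23Z)^*. Each prime-power unit group is (Z/3Z)^* ≅ Z/2Z; (Z/5Z)^* ≅ Z/4Z; (Z/23Z)^* ≅ Z/22Z. Hence Gal(Q(zeta_345)/Q) ≅ Z/2Z × Z/4Z × Z/22Z.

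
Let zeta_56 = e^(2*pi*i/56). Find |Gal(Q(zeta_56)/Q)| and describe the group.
|Gal(Q(zeta_56)/Q)| = phi(56) = 24; group ≅ (Z/56Z)^* ≅ Z/2Z × Z/2Z × Z/6Z

The n-th cyclotomic polynomial Φ_56(x) is the minimal polynomial of zeta_56 over Q and has degree phi(56) = 24. So Q(zeta_56) is a degree-24 Galois extension with Galois group (Z/56Z)^*. By CRT, (Z/56Z)^* ≅ (Z/8Z)^* × (Z/7Z)^*. Each prime-power unit group is (Z/8Z)^* ≅ Z/2Z × Z/2Z; (Z/7Z)^* ≅ Z/6Z. Hence Gal(Q(zeta_56)/Q) ≅ Z/2Z × Z/2Z × Z/6Z.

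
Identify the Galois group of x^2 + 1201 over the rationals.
Gal(K/Q) = Z/2Z (cyclic of order 2)

x^2 + 1201 is irreducible over Q since -1201 is not a rational square. The splitting field Q(sqrt(-1201)) has degree 2 over Q, and its unique nontrivial automorphism is sqrt(-1201) ↦ -sqrt(-1201). Hence Gal(Q(sqrt(-1201))/Q) = Z/2Z.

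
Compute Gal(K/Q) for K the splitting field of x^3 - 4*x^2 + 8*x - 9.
Gal(K/Q) = S_3 (symmetric group of order 6)

Compute the discriminant of x^3 + (-4)*x^2 + (8)*x + (-9): Δ = -331. Since Δ is not a rational square, the Galois group is not contained in A_3; it must be the full S_3 (irreducibility of the cubic rules out anything smaller).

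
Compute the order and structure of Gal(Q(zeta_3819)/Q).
|Gal(Q(zeta_3819)/Q)| = phi(3819) = 2376; group ≅ (Z/3819Z)^* ≅ Z/2Z × Z/18Z × Z/66Z

The n-th cyclotomic polynomial Φ_3819(x) is the minimal polynomial of zeta_3819 over Q and has degree phi(3819) = 2376. So Q(zeta_3819) is a degree-2376 Galois extension with Galois group (Z/3819Z)^*. By CRT, (Z/3819Z)^* ≅ (Z/3Z)^* × (Z/19Z)^* × (Z/67Z)^*. Each prime-power unit group is (Z/3Z)^* ≅ Z/2Z; (Z/19Z)^* ≅ Z/18Z; (Z/67Z)^* ≅ Z/66Z. Hence Gal(Q(zeta_3819)/Q) ≅ Z/2Z × Z/18Z × Z/66Z.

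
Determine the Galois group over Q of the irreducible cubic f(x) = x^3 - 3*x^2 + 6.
Gal(K/Q) = S_3 (symmetric group of order 6)

Compute the discriminant of x^3 + (-3)*x^2 + (0)*x + (6): Δ = -324. Since Δ is not a rational square, the Galois group is not contained in A_3; it must be the full S_3 (irreducibility of the cubic rules out anything smaller).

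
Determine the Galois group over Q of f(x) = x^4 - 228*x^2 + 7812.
Gal(K/Q) = V_4 (Klein four-group, Z/2Z × Z/2Z)

f factors as (x^2 - 186)(x^2 - 42), so the splitting field is K = Q(sqrt(186), sqrt(42)). The elements 186, 42, 7812 are all non-squares in Q, so sqrt(186) and sqrt(42) generate independent quadratic extensions. Thus [K:Q] = 4 and Gal(K/Q) is generated by the two order-2 automorphisms sqrt(186) ↦ -sqrt(186) and sqrt(42) ↦ -sqrt(42), giving V_4.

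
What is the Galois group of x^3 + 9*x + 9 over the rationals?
Gal(K/Q) = S_3 (symmetric group of order 6)

Compute the discriminant of x^3 + (0)*x^2 + (9)*x + (9): Δ = -5103. Since Δ is not a rational square, the Galois group is not contained in A_3; it must be the full S_3 (irreducibility of the cubic rules out anything smaller).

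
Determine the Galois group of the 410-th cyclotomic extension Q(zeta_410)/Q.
|Gal(Q(zeta_410)/Q)| = phi(410) = 160; group ≅ (Z/410Z)^* ≅ Z/4Z × Z/40Z

The n-th cyclotomic polynomial Φ_410(x) is the minimal polynomial of zeta_410 over Q and has degree phi(410) = 160. So Q(zeta_410) is a degree-160 Galois extension with Galois group (Z/410Z)^*. By CRT, (Z/410Z)^* ≅ (Z/2Z)^* × (Z/5Z)^* × (Z/41Z)^*. Each prime-power unit group is (Z/2Z)^* ≅ trivial group (order 1); (Z/5Z)^* ≅ Z/4Z; (Z/41Z)^* ≅ Z/40Z. Hence Gal(Q(zeta_410)/Q) ≅ Z/4Z × Z/40Z.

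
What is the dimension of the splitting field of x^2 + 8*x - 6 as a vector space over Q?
[K:Q] = 2

The discriminant of x^2 + (8)*x + (-6) is b^2 - 4c = 64 - (-24) = 88. Since 88 is not a perfect square in Q, the polynomial is irreducible over Q. Its two roots generate a degree-2 extension, so [K:Q] = 2.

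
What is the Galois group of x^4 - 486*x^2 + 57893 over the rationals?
Gal(K/Q) = V_4 (Klein four-group, Z/2Z × Z/2Z)

f factors as (x^2 - 277)(x^2 - 209), so the splitting field is K = Q(sqrt(277), sqrt(209)). The elements 277, 209, 57893 are all non-squares in Q, so sqrt(277) and sqrt(209) generate independent quadratic extensions. Thus [K:Q] = 4 and Gal(K/Q) is generated by the two order-2 automorphisms sqrt(277) ↦ -sqrt(277) and sqrt(209) ↦ -sqrt(209), giving V_4.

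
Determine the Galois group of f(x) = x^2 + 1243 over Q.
Gal(K/Q) = Z/2Z (cyclic of order 2)

x^2 + 1243 is irreducible over Q since -1243 is not a rational square. The splitting field Q(sqrt(-1243)) has degree 2 over Q, and its unique nontrivial automorphism is sqrt(-1243) ↦ -sqrt(-1243). Hence Gal(Q(sqrt(-1243))/Q) = Z/2Z.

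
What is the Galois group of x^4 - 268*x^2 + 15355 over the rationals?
Gal(K/Q) = V_4 (Klein four-group, Z/2Z × Z/2Z)

f factors as (x^2 - 185)(x^2 - 83), so the splitting field is K = Q(sqrt(185), sqrt(83)). The elements 185, 83, 15355 are all non-squares in Q, so sqrt(185) and sqrt(83) generate independent quadratic extensions. Thus [K:Q] = 4 and Gal(K/Q) is generated by the two order-2 automorphisms sqrt(185) ↦ -sqrt(185) and sqrt(83) ↦ -sqrt(83), giving V_4.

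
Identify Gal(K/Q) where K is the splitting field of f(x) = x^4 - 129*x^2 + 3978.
Gal(K/Q) = V_4 (Klein four-group, Z/2Z × Z/2Z)

f factors as (x^2 - 78)(x^2 - 51), so the splitting field is K = Q(sqrt(78), sqrt(51)). The elements 78, 51, 3978 are all non-squares in Q, so sqrt(78) and sqrt(51) generate independent quadratic extensions. Thus [K:Q] = 4 and Gal(K/Q) is generated by the two order-2 automorphisms sqrt(78) ↦ -sqrt(78) and sqrt(51) ↦ -sqrt(51), giving V_4.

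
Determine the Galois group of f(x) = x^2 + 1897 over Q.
Gal(K/Q) = Z/2Z (cyclic of order 2)

x^2 + 1897 is irreducible over Q since -1897 is not a rational square. The splitting field Q(sqrt(-1897)) has degree 2 over Q, and its unique nontrivial automorphism is sqrt(-1897) ↦ -sqrt(-1897). Hence Gal(Q(sqrt(-1897))/Q) = Z/2Z.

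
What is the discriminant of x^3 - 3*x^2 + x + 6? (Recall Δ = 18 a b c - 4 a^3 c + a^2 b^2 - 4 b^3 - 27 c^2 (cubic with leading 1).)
Δ = -643

For x^3 + a x^2 + b x + c the discriminant is Δ = 18 a b c - 4 a^3 c + a^2 b^2 - 4 b^3 - 27 c^2.
Plug a = -3, b = 1, c = 6:
  18*(-3)*(1)*(6) - 4*(-3)^3*(6) + (-3)^2*(1)^2 - 4*(1)^3 - 27*(6)^2
  = -324 + (648) + 9 + (-4) + (-972)
  = -643.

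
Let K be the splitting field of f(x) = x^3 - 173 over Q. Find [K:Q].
[K:Q] = 6

x^3 - 173 has one real root r = 173^(1/3) and two complex roots r*zeta_3, r*zeta_3^2 where zeta_3 = e^(2*pi*i/3). The splitting field is Q(r, zeta_3). [Q(r):Q] = 3 and [Q(zeta_3):Q] = 2 with gcd = 1, so [Q(r, zeta_3):Q] = 3 * 2 = 6.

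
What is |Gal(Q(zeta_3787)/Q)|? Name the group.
|Gal(Q(zeta_3787)/Q)| = phi(3787) = 3240; group ≅ (Z/3787Z)^* ≅ Z/6Z × Z/540Z

The n-th cyclotomic polynomial Φ_3787(x) is the minimal polynomial of zeta_3787 over Q and has degree phi(3787) = 3240. So Q(zeta_3787) is a degree-3240 Galois extension with Galois group (Z/3787Z)^*. By CRT, (Z/3787Z)^* ≅ (Z/7Z)^* × (Z/541Z)^*. Each prime-power unit group is (Z/7Z)^* ≅ Z/6Z; (Z/541Z)^* ≅ Z/540Z. Hence Gal(Q(zeta_3787)/Q) ≅ Z/6Z × Z/540Z.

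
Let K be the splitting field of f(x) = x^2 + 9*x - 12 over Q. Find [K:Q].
[K:Q] = 2

The discriminant of x^2 + (9)*x + (-12) is b^2 - 4c = 81 - (-48) = 129. Since 129 is not a perfect square in Q, the polynomial is irreducible over Q. Its two roots generate a degree-2 extension, so [K:Q] = 2.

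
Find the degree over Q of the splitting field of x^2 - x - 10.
[K:Q] = 2

The discriminant of x^2 + (-1)*x + (-10) is b^2 - 4c = 1 - (-40) = 41. Since 41 is not a perfect square in Q, the polynomial is irreducible over Q. Its two roots generate a degree-2 extension, so [K:Q] = 2.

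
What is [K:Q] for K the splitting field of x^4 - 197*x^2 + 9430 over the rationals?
[K:Q] = 4

f factors as (x^2 - 82)(x^2 - 115); the splitting field is K = Q(sqrt(82), sqrt(115)). Since 82, 115, and 9430 are all non-squares in Q, the three subfields Q(sqrt(82)), Q(sqrt(115)), Q(sqrt(9430)) are distinct degree-2 extensions, so [K:Q] = 4 (Klein four Galois group).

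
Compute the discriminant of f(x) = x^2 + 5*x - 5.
Δ = 45

For a quadratic a x^2 + b x + c the discriminant is Δ = b^2 - 4ac = (5)^2 - 4*(1)*(-5) = 25 - (-20) = 45.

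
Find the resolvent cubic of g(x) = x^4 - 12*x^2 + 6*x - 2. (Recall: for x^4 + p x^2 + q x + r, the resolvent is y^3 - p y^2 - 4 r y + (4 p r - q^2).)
h(y) = y^3 + 12*y^2 + 8*y + 60

Identify coefficients: p = -12, q = 6, r = -2.
Plug into h(y) = y^3 - p y^2 - 4 r y + (4 p r - q^2):
  h(y) = y^3 - (-12) y^2 - 4*(-2) y + (4*(-12)*(-2) - (6)^2)
       = y^3 + (12) y^2 + (8) y + (60).
Simplifying: h(y) = y^3 + 12*y^2 + 8*y + 60.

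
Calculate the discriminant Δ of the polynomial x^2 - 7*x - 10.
Δ = 89

For a quadratic a x^2 + b x + c the discriminant is Δ = b^2 - 4ac = (-7)^2 - 4*(1)*(-10) = 49 - (-40) = 89.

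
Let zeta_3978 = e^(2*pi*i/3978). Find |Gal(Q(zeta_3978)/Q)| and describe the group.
|Gal(Q(zeta_3978)/Q)| = phi(3978) = 1152; group ≅ (Z/3978Z)^* ≅ Z/6Z × Z/12Z × Z/16Z

The n-th cyclotomic polynomial Φ_3978(x) is the minimal polynomial of zeta_3978 over Q and has degree phi(3978) = 1152. So Q(zeta_3978) is a degree-1152 Galois extension with Galois group (Z/3978Z)^*. By CRT, (Z/3978Z)^* ≅ (Z/2Z)^* × (Z/9Z)^* × (Z/13Z)^* × (Z/17Z)^*. Each prime-power unit group is (Z/2Z)^* ≅ trivial group (order 1); (Z/9Z)^* ≅ Z/6Z; (Z/13Z)^* ≅ Z/12Z; (Z/17Z)^* ≅ Z/16Z. Hence Gal(Q(zeta_3978)/Q) ≅ Z/6Z × Z/12Z × Z/16Z.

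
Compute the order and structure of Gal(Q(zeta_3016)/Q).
|Gal(Q(zeta_3016)/Q)| = phi(3016) = 1344; group ≅ (Z/3016Z)^* ≅ Z/2Z × Z/2Z × Z/12Z × Z/28Z

The n-th cyclotomic polynomial Φ_3016(x) is the minimal polynomial of zeta_3016 over Q and has degree phi(3016) = 1344. So Q(zeta_3016) is a degree-1344 Galois extension with Galois group (Z/3016Z)^*. By CRT, (Z/3016Z)^* ≅ (Z/8Z)^* × (Z/13Z)^* × (Z/29Z)^*. Each prime-power unit group is (Z/8Z)^* ≅ Z/2Z × Z/2Z; (Z/13Z)^* ≅ Z/12Z; (Z/29Z)^* ≅ Z/28Z. Hence Gal(Q(zeta_3016)/Q) ≅ Z/2Z × Z/2Z × Z/12Z × Z/28Z.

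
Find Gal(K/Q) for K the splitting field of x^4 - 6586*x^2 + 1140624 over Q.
Gal(K/Q) = Z/2Z (cyclic of order 2)

f factors as (x^2 - 6408)(x^2 - 178), so the splitting field is K = Q(sqrt(6408), sqrt(178)). The squarefree part of 6408 is 178 and the squarefree part of 178 is also 178, so sqrt(6408) and sqrt(178) are both rational multiples of sqrt(178). Hence Q(sqrt(6408)) = Q(sqrt(178)) = Q(sqrt(178)), and the splitting field collapses to a single degree-2 extension with Galois group Z/2Z.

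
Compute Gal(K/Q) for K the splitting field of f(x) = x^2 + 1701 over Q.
Gal(K/Q) = Z/2Z (cyclic of order 2)

x^2 + 1701 is irreducible over Q since -1701 is not a rational square. The splitting field Q(sqrt(-1701)) has degree 2 over Q, and its unique nontrivial automorphism is sqrt(-1701) ↦ -sqrt(-1701). Hence Gal(Q(sqrt(-1701))/Q) = Z/2Z.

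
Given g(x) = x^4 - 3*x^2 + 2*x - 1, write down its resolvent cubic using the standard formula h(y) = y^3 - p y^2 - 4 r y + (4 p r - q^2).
h(y) = y^3 + 3*y^2 + 4*y + 8

Identify coefficients: p = -3, q = 2, r = -1.
Plug into h(y) = y^3 - p y^2 - 4 r y + (4 p r - q^2):
  h(y) = y^3 - (-3) y^2 - 4*(-1) y + (4*(-3)*(-1) - (2)^2)
       = y^3 + (3) y^2 + (4) y + (8).
Simplifying: h(y) = y^3 + 3*y^2 + 4*y + 8.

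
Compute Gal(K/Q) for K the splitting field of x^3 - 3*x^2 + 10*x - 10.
Gal(K/Q) = S_3 (symmetric group of order 6)

Compute the discriminant of x^3 + (-3)*x^2 + (10)*x + (-10): Δ = -1480. Since Δ is not a rational square, the Galois group is not contained in A_3; it must be the full S_3 (irreducibility of the cubic rules out anything smaller).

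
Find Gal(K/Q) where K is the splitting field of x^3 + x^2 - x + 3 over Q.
Gal(K/Q) = S_3 (symmetric group of order 6)

Compute the discriminant of x^3 + (1)*x^2 + (-1)*x + (3): Δ = -304. Since Δ is not a rational square, the Galois group is not contained in A_3; it must be the full S_3 (irreducibility of the cubic rules out anything smaller).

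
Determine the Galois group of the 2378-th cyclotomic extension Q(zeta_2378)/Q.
|Gal(Q(zeta_2378)/Q)| = phi(2378) = 1120; group ≅ (Z/2378Z)^* ≅ Z/28Z × Z/40Z

The n-th cyclotomic polynomial Φ_2378(x) is the minimal polynomial of zeta_2378 over Q and has degree phi(2378) = 1120. So Q(zeta_2378) is a degree-1120 Galois extension with Galois group (Z/2378Z)^*. By CRT, (Z/2378Z)^* ≅ (Z/2Z)^* × (Z/29Z)^* × (Z/41Z)^*. Each prime-power unit group is (Z/2Z)^* ≅ trivial group (order 1); (Z/29Z)^* ≅ Z/28Z; (Z/41Z)^* ≅ Z/40Z. Hence Gal(Q(zeta_2378)/Q) ≅ Z/28Z × Z/40Z.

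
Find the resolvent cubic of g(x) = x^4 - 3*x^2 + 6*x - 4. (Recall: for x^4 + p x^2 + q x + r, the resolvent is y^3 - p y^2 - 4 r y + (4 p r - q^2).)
h(y) = y^3 + 3*y^2 + 16*y + 12

Identify coefficients: p = -3, q = 6, r = -4.
Plug into h(y) = y^3 - p y^2 - 4 r y + (4 p r - q^2):
  h(y) = y^3 - (-3) y^2 - 4*(-4) y + (4*(-3)*(-4) - (6)^2)
       = y^3 + (3) y^2 + (16) y + (12).
Simplifying: h(y) = y^3 + 3*y^2 + 16*y + 12.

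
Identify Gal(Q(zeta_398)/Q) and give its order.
|Gal(Q(zeta_398)/Q)| = phi(398) = 198; group ≅ (Z/398Z)^* ≅ Z/198Z

The n-th cyclotomic polynomial Φ_398(x) is the minimal polynomial of zeta_398 over Q and has degree phi(398) = 198. So Q(zeta_398) is a degree-198 Galois extension with Galois group (Z/398Z)^*. By CRT, (Z/398Z)^* ≅ (Z/2Z)^* × (Z/199Z)^*. Each prime-power unit group is (Z/2Z)^* ≅ trivial group (order 1); (Z/199Z)^* ≅ Z/198Z. Hence Gal(Q(zeta_398)/Q) ≅ Z/198Z.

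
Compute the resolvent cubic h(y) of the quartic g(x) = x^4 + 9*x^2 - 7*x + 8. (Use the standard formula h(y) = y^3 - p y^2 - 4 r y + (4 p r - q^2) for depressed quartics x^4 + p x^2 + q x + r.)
h(y) = y^3 - 9*y^2 - 32*y + 239

Identify coefficients: p = 9, q = -7, r = 8.
Plug into h(y) = y^3 - p y^2 - 4 r y + (4 p r - q^2):
  h(y) = y^3 - (9) y^2 - 4*(8) y + (4*(9)*(8) - (-7)^2)
       = y^3 + (-9) y^2 + (-32) y + (239).
Simplifying: h(y) = y^3 - 9*y^2 - 32*y + 239.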